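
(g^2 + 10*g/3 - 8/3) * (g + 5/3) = g^3 + 5*g^2 + 26*g/9 - 40/9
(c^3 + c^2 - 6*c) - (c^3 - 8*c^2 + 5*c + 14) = 9*c^2 - 11*c - 14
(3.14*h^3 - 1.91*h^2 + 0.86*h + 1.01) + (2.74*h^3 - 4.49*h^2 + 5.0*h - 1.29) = 5.88*h^3 - 6.4*h^2 + 5.86*h - 0.28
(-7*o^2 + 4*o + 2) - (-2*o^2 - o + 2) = -5*o^2 + 5*o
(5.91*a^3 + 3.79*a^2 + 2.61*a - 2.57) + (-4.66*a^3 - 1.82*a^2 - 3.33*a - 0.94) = 1.25*a^3 + 1.97*a^2 - 0.72*a - 3.51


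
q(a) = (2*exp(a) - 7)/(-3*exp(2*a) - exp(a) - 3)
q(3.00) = -0.03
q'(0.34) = -0.79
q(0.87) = 0.10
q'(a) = (2*exp(a) - 7)*(6*exp(2*a) + exp(a))/(-3*exp(2*a) - exp(a) - 3)^2 + 2*exp(a)/(-3*exp(2*a) - exp(a) - 3)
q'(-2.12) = -0.22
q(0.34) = 0.41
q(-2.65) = 2.22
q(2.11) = -0.04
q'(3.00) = 0.02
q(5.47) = -0.00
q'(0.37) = -0.77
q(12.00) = 0.00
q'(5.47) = 0.00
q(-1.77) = 2.04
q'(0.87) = -0.37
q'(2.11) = 0.01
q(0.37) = 0.38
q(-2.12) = 2.14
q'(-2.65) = -0.12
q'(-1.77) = -0.32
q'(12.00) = 0.00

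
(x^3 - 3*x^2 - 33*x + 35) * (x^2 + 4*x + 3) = x^5 + x^4 - 42*x^3 - 106*x^2 + 41*x + 105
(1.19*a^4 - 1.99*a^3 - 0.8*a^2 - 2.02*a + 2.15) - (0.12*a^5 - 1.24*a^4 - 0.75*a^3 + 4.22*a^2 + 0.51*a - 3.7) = -0.12*a^5 + 2.43*a^4 - 1.24*a^3 - 5.02*a^2 - 2.53*a + 5.85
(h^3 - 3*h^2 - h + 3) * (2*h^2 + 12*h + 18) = 2*h^5 + 6*h^4 - 20*h^3 - 60*h^2 + 18*h + 54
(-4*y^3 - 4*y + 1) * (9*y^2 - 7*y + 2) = -36*y^5 + 28*y^4 - 44*y^3 + 37*y^2 - 15*y + 2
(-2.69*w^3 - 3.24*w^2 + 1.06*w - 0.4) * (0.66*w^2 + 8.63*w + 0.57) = -1.7754*w^5 - 25.3531*w^4 - 28.7949*w^3 + 7.037*w^2 - 2.8478*w - 0.228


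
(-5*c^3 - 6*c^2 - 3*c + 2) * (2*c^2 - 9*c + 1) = -10*c^5 + 33*c^4 + 43*c^3 + 25*c^2 - 21*c + 2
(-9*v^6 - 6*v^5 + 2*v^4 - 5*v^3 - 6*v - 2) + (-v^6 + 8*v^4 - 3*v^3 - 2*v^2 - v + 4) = -10*v^6 - 6*v^5 + 10*v^4 - 8*v^3 - 2*v^2 - 7*v + 2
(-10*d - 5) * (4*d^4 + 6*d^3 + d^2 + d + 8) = -40*d^5 - 80*d^4 - 40*d^3 - 15*d^2 - 85*d - 40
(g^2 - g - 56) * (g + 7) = g^3 + 6*g^2 - 63*g - 392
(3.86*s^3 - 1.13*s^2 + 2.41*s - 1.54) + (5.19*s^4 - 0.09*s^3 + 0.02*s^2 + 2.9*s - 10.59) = 5.19*s^4 + 3.77*s^3 - 1.11*s^2 + 5.31*s - 12.13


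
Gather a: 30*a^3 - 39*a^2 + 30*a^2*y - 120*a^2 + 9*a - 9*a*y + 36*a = 30*a^3 + a^2*(30*y - 159) + a*(45 - 9*y)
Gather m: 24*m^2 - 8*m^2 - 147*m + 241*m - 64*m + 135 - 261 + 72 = 16*m^2 + 30*m - 54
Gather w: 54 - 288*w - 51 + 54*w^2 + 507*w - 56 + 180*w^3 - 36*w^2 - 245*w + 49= 180*w^3 + 18*w^2 - 26*w - 4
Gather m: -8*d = -8*d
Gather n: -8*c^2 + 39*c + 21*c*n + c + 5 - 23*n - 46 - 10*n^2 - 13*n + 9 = -8*c^2 + 40*c - 10*n^2 + n*(21*c - 36) - 32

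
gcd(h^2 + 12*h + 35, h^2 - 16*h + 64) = 1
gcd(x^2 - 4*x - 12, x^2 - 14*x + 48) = x - 6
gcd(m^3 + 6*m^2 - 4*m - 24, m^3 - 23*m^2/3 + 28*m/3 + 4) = m - 2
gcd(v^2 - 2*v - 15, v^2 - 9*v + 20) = v - 5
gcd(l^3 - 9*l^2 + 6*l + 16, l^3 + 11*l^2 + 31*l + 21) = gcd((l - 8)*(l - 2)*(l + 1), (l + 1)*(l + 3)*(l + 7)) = l + 1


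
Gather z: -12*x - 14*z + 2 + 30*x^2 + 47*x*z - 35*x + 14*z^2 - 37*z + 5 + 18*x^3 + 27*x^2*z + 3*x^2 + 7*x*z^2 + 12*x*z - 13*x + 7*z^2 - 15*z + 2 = 18*x^3 + 33*x^2 - 60*x + z^2*(7*x + 21) + z*(27*x^2 + 59*x - 66) + 9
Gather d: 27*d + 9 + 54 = 27*d + 63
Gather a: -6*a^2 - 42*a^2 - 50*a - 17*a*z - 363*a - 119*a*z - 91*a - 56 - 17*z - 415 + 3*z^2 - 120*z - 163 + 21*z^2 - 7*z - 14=-48*a^2 + a*(-136*z - 504) + 24*z^2 - 144*z - 648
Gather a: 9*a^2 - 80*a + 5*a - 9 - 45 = 9*a^2 - 75*a - 54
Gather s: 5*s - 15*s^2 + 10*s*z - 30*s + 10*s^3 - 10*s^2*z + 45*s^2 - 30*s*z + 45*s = 10*s^3 + s^2*(30 - 10*z) + s*(20 - 20*z)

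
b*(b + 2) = b^2 + 2*b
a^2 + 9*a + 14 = (a + 2)*(a + 7)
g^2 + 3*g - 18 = (g - 3)*(g + 6)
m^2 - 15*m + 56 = (m - 8)*(m - 7)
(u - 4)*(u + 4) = u^2 - 16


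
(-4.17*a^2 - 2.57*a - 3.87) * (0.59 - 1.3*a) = 5.421*a^3 + 0.8807*a^2 + 3.5147*a - 2.2833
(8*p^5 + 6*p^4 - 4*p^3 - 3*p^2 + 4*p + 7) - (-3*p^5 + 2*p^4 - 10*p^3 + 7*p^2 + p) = 11*p^5 + 4*p^4 + 6*p^3 - 10*p^2 + 3*p + 7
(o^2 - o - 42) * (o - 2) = o^3 - 3*o^2 - 40*o + 84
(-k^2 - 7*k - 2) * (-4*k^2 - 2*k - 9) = 4*k^4 + 30*k^3 + 31*k^2 + 67*k + 18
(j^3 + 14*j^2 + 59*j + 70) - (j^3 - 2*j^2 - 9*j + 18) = 16*j^2 + 68*j + 52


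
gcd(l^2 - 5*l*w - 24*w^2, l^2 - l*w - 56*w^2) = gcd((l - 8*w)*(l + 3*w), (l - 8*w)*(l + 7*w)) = -l + 8*w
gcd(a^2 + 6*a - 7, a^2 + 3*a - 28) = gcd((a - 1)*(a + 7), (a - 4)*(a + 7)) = a + 7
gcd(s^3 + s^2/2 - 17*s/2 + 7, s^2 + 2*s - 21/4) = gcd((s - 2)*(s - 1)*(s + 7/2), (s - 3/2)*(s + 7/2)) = s + 7/2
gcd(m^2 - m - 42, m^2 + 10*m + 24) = m + 6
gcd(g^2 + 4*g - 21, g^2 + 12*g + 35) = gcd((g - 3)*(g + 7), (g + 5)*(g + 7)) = g + 7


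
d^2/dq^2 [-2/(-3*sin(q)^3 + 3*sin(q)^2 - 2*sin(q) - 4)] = 2*(-81*sin(q)^6 + 99*sin(q)^5 + 60*sin(q)^4 - 18*sin(q)^3 + 38*sin(q)^2 - 100*sin(q) + 32)/(3*sin(q)^3 - 3*sin(q)^2 + 2*sin(q) + 4)^3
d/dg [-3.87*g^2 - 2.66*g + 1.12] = -7.74*g - 2.66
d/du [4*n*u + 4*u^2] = 4*n + 8*u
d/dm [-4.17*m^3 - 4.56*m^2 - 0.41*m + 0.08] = -12.51*m^2 - 9.12*m - 0.41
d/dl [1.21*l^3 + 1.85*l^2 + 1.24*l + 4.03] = 3.63*l^2 + 3.7*l + 1.24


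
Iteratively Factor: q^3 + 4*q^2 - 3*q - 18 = (q + 3)*(q^2 + q - 6) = (q - 2)*(q + 3)*(q + 3)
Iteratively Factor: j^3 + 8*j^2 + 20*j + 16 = (j + 4)*(j^2 + 4*j + 4) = (j + 2)*(j + 4)*(j + 2)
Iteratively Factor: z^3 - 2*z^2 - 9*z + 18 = (z - 3)*(z^2 + z - 6) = (z - 3)*(z + 3)*(z - 2)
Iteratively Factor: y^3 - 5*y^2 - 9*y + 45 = (y - 5)*(y^2 - 9) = (y - 5)*(y + 3)*(y - 3)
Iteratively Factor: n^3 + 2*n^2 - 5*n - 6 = (n + 1)*(n^2 + n - 6) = (n + 1)*(n + 3)*(n - 2)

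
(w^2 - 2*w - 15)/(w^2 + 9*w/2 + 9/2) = 2*(w - 5)/(2*w + 3)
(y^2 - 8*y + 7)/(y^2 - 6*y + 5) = (y - 7)/(y - 5)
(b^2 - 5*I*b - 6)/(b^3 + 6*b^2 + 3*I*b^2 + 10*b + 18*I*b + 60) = (b - 3*I)/(b^2 + b*(6 + 5*I) + 30*I)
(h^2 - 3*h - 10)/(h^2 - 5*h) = (h + 2)/h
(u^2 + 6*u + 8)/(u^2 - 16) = (u + 2)/(u - 4)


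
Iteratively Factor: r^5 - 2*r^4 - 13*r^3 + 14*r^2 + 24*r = (r - 2)*(r^4 - 13*r^2 - 12*r) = (r - 4)*(r - 2)*(r^3 + 4*r^2 + 3*r) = (r - 4)*(r - 2)*(r + 1)*(r^2 + 3*r) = (r - 4)*(r - 2)*(r + 1)*(r + 3)*(r)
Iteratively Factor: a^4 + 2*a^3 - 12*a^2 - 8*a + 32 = (a + 2)*(a^3 - 12*a + 16) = (a - 2)*(a + 2)*(a^2 + 2*a - 8) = (a - 2)*(a + 2)*(a + 4)*(a - 2)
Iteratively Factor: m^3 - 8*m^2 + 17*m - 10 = (m - 5)*(m^2 - 3*m + 2) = (m - 5)*(m - 1)*(m - 2)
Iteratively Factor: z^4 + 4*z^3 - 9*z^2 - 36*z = (z + 4)*(z^3 - 9*z) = (z + 3)*(z + 4)*(z^2 - 3*z) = (z - 3)*(z + 3)*(z + 4)*(z)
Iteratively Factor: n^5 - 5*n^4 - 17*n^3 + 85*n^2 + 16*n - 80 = (n - 5)*(n^4 - 17*n^2 + 16) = (n - 5)*(n + 1)*(n^3 - n^2 - 16*n + 16) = (n - 5)*(n - 1)*(n + 1)*(n^2 - 16) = (n - 5)*(n - 4)*(n - 1)*(n + 1)*(n + 4)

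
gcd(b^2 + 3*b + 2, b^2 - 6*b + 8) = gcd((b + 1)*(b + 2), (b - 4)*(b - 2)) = 1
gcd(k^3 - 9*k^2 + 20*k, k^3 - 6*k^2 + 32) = k - 4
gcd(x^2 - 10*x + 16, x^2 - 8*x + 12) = x - 2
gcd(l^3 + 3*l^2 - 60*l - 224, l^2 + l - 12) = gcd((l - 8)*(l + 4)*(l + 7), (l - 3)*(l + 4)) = l + 4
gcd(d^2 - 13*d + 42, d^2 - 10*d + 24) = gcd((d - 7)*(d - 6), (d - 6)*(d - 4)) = d - 6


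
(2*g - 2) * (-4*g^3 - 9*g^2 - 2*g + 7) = -8*g^4 - 10*g^3 + 14*g^2 + 18*g - 14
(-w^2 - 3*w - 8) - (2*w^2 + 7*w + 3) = -3*w^2 - 10*w - 11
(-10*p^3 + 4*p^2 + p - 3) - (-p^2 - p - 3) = -10*p^3 + 5*p^2 + 2*p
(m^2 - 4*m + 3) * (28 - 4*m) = -4*m^3 + 44*m^2 - 124*m + 84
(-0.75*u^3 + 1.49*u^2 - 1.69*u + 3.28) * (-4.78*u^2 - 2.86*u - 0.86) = 3.585*u^5 - 4.9772*u^4 + 4.4618*u^3 - 12.1264*u^2 - 7.9274*u - 2.8208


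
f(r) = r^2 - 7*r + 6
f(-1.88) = 22.69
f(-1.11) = 15.00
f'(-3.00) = -13.00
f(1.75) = -3.19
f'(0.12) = -6.76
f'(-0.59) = -8.18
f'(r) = 2*r - 7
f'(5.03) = 3.06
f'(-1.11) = -9.22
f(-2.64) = 31.45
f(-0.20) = 7.44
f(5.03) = -3.91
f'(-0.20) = -7.40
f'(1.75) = -3.50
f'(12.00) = 17.00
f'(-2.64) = -12.28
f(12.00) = 66.00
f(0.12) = 5.17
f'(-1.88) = -10.76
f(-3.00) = 36.00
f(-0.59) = 10.48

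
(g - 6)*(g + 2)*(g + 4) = g^3 - 28*g - 48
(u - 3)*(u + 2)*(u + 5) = u^3 + 4*u^2 - 11*u - 30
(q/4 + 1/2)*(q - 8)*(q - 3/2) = q^3/4 - 15*q^2/8 - 7*q/4 + 6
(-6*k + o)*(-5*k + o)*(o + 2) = 30*k^2*o + 60*k^2 - 11*k*o^2 - 22*k*o + o^3 + 2*o^2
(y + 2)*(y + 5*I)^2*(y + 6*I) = y^4 + 2*y^3 + 16*I*y^3 - 85*y^2 + 32*I*y^2 - 170*y - 150*I*y - 300*I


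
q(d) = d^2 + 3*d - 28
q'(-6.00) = -9.00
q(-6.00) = -10.00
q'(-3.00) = -3.00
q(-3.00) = -28.00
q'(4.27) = 11.54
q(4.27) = 3.04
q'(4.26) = 11.52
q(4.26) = 2.93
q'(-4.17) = -5.34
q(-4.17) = -23.12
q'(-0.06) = 2.88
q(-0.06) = -28.18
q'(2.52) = 8.04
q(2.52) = -14.09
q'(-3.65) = -4.30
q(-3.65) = -25.63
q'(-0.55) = 1.90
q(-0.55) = -29.35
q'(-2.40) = -1.80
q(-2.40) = -29.44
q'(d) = 2*d + 3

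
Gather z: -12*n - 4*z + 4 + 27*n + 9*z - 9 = 15*n + 5*z - 5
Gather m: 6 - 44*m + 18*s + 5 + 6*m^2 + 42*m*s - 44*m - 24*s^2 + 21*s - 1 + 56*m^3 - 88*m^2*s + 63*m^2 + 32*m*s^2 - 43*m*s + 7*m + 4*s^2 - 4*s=56*m^3 + m^2*(69 - 88*s) + m*(32*s^2 - s - 81) - 20*s^2 + 35*s + 10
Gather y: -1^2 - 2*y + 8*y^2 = 8*y^2 - 2*y - 1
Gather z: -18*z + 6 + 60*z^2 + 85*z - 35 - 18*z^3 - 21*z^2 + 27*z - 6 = -18*z^3 + 39*z^2 + 94*z - 35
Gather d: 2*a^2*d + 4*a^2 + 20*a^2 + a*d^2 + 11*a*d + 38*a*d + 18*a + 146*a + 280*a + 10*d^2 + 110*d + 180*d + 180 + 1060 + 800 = 24*a^2 + 444*a + d^2*(a + 10) + d*(2*a^2 + 49*a + 290) + 2040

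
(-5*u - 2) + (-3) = -5*u - 5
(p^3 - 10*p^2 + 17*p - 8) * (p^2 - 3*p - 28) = p^5 - 13*p^4 + 19*p^3 + 221*p^2 - 452*p + 224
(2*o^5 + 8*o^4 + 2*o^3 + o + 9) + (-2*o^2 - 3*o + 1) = 2*o^5 + 8*o^4 + 2*o^3 - 2*o^2 - 2*o + 10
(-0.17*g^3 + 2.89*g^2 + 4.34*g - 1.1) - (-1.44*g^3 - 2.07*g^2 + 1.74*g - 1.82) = 1.27*g^3 + 4.96*g^2 + 2.6*g + 0.72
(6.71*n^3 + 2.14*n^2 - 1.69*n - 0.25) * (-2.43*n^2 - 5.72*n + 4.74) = -16.3053*n^5 - 43.5814*n^4 + 23.6713*n^3 + 20.4179*n^2 - 6.5806*n - 1.185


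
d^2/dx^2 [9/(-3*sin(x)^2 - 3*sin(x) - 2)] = 27*(12*sin(x)^4 + 9*sin(x)^3 - 23*sin(x)^2 - 20*sin(x) - 2)/(3*sin(x)^2 + 3*sin(x) + 2)^3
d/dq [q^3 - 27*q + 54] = 3*q^2 - 27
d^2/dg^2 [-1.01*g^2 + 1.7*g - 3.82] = -2.02000000000000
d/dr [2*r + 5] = 2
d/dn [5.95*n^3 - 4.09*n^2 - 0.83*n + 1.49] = 17.85*n^2 - 8.18*n - 0.83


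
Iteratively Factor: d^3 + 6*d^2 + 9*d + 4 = (d + 1)*(d^2 + 5*d + 4) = (d + 1)^2*(d + 4)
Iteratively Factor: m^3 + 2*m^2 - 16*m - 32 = (m + 4)*(m^2 - 2*m - 8) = (m + 2)*(m + 4)*(m - 4)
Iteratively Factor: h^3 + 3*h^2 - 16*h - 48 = (h + 4)*(h^2 - h - 12) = (h + 3)*(h + 4)*(h - 4)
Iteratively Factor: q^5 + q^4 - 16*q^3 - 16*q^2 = (q + 1)*(q^4 - 16*q^2) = q*(q + 1)*(q^3 - 16*q) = q^2*(q + 1)*(q^2 - 16) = q^2*(q + 1)*(q + 4)*(q - 4)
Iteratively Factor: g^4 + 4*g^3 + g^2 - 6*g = (g)*(g^3 + 4*g^2 + g - 6) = g*(g + 2)*(g^2 + 2*g - 3) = g*(g + 2)*(g + 3)*(g - 1)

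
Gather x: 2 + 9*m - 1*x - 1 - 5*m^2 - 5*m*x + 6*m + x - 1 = -5*m^2 - 5*m*x + 15*m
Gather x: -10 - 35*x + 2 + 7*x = -28*x - 8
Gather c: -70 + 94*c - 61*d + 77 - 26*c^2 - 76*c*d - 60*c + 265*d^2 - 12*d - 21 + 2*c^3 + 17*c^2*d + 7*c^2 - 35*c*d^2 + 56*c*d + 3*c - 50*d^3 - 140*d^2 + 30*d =2*c^3 + c^2*(17*d - 19) + c*(-35*d^2 - 20*d + 37) - 50*d^3 + 125*d^2 - 43*d - 14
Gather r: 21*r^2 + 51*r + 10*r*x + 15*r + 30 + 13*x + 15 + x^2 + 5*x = 21*r^2 + r*(10*x + 66) + x^2 + 18*x + 45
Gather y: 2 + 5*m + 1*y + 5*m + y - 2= 10*m + 2*y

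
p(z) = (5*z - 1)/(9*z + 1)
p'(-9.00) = 0.00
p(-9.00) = 0.58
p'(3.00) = 0.02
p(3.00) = 0.50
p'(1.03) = 0.13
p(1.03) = 0.40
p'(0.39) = 0.69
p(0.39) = 0.21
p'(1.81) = 0.05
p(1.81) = 0.47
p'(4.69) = 0.01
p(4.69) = 0.52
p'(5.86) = 0.00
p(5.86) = 0.53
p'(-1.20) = 0.15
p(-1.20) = 0.71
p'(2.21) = 0.03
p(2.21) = 0.48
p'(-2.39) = 0.03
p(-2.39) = 0.63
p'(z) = -9*(5*z - 1)/(9*z + 1)^2 + 5/(9*z + 1)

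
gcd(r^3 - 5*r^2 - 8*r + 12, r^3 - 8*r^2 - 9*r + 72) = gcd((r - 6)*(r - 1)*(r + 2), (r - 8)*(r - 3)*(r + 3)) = 1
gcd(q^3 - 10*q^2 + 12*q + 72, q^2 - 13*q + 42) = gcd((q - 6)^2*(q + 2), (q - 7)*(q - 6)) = q - 6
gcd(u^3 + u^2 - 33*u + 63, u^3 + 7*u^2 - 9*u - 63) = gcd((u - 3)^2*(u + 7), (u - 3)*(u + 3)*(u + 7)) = u^2 + 4*u - 21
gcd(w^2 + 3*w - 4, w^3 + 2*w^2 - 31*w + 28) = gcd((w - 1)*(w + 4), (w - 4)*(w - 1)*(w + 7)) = w - 1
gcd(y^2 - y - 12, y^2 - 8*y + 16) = y - 4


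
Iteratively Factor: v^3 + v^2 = (v)*(v^2 + v) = v*(v + 1)*(v)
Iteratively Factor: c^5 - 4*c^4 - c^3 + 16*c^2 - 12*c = (c - 1)*(c^4 - 3*c^3 - 4*c^2 + 12*c) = (c - 2)*(c - 1)*(c^3 - c^2 - 6*c) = (c - 2)*(c - 1)*(c + 2)*(c^2 - 3*c) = c*(c - 2)*(c - 1)*(c + 2)*(c - 3)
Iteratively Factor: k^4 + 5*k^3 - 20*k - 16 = (k + 4)*(k^3 + k^2 - 4*k - 4) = (k + 2)*(k + 4)*(k^2 - k - 2) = (k - 2)*(k + 2)*(k + 4)*(k + 1)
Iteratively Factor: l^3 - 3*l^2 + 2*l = (l)*(l^2 - 3*l + 2) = l*(l - 1)*(l - 2)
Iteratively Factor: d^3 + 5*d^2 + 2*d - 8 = (d + 4)*(d^2 + d - 2) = (d - 1)*(d + 4)*(d + 2)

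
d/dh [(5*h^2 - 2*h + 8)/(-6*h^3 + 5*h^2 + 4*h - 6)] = 2*(15*h^4 - 12*h^3 + 87*h^2 - 70*h - 10)/(36*h^6 - 60*h^5 - 23*h^4 + 112*h^3 - 44*h^2 - 48*h + 36)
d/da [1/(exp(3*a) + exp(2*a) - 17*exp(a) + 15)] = (-3*exp(2*a) - 2*exp(a) + 17)*exp(a)/(exp(3*a) + exp(2*a) - 17*exp(a) + 15)^2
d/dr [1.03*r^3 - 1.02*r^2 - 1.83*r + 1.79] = 3.09*r^2 - 2.04*r - 1.83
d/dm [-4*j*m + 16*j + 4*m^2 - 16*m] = -4*j + 8*m - 16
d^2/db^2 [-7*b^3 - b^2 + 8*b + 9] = -42*b - 2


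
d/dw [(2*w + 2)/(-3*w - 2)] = 2/(3*w + 2)^2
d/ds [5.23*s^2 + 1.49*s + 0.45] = 10.46*s + 1.49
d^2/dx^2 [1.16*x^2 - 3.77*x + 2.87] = 2.32000000000000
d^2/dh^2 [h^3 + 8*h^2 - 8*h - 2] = 6*h + 16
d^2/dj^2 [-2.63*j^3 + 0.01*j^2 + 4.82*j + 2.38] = 0.02 - 15.78*j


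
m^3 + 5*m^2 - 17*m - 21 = (m - 3)*(m + 1)*(m + 7)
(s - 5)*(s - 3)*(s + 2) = s^3 - 6*s^2 - s + 30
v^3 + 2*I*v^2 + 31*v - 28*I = (v - 4*I)*(v - I)*(v + 7*I)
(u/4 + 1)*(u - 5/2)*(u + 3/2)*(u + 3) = u^4/4 + 3*u^3/2 + 5*u^2/16 - 153*u/16 - 45/4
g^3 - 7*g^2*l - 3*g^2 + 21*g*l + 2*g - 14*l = (g - 2)*(g - 1)*(g - 7*l)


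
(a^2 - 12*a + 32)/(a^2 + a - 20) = (a - 8)/(a + 5)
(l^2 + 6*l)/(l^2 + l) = (l + 6)/(l + 1)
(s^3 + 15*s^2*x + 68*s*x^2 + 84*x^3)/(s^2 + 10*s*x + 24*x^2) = (s^2 + 9*s*x + 14*x^2)/(s + 4*x)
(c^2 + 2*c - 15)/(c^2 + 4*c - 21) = (c + 5)/(c + 7)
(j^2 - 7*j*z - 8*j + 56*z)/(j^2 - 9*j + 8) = (j - 7*z)/(j - 1)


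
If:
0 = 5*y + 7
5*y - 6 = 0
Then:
No Solution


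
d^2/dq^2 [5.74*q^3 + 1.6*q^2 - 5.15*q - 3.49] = 34.44*q + 3.2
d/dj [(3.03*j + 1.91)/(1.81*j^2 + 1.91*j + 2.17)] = (-5.4843*j^2 - 6.9142*j + 2.927)/(3.2761*j^4 + 6.9142*j^3 + 11.5035*j^2 + 8.2894*j + 4.7089)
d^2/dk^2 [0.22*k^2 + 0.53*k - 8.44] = 0.440000000000000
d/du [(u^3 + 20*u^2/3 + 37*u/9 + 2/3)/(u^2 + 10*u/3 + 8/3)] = (27*u^4 + 180*u^3 + 705*u^2 + 924*u + 236)/(3*(9*u^4 + 60*u^3 + 148*u^2 + 160*u + 64))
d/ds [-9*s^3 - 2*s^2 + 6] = s*(-27*s - 4)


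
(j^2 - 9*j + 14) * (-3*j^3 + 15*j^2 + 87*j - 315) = -3*j^5 + 42*j^4 - 90*j^3 - 888*j^2 + 4053*j - 4410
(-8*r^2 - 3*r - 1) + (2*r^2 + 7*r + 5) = -6*r^2 + 4*r + 4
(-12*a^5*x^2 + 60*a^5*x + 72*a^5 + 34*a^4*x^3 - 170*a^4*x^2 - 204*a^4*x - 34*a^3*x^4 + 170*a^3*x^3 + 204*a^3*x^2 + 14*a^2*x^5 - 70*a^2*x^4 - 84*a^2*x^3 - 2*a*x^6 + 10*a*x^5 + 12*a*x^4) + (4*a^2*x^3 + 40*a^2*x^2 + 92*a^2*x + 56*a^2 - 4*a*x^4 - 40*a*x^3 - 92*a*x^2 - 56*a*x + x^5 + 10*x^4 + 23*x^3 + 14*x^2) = -12*a^5*x^2 + 60*a^5*x + 72*a^5 + 34*a^4*x^3 - 170*a^4*x^2 - 204*a^4*x - 34*a^3*x^4 + 170*a^3*x^3 + 204*a^3*x^2 + 14*a^2*x^5 - 70*a^2*x^4 - 80*a^2*x^3 + 40*a^2*x^2 + 92*a^2*x + 56*a^2 - 2*a*x^6 + 10*a*x^5 + 8*a*x^4 - 40*a*x^3 - 92*a*x^2 - 56*a*x + x^5 + 10*x^4 + 23*x^3 + 14*x^2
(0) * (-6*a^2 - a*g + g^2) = 0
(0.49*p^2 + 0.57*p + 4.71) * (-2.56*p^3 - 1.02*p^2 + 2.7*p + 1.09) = -1.2544*p^5 - 1.959*p^4 - 11.316*p^3 - 2.7311*p^2 + 13.3383*p + 5.1339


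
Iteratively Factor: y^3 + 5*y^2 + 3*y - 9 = (y + 3)*(y^2 + 2*y - 3) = (y + 3)^2*(y - 1)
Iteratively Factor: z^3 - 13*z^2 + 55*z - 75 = (z - 3)*(z^2 - 10*z + 25) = (z - 5)*(z - 3)*(z - 5)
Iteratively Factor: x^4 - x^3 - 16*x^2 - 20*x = (x + 2)*(x^3 - 3*x^2 - 10*x) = (x + 2)^2*(x^2 - 5*x) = x*(x + 2)^2*(x - 5)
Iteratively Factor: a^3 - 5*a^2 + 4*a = (a - 4)*(a^2 - a) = a*(a - 4)*(a - 1)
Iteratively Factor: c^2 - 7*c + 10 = (c - 2)*(c - 5)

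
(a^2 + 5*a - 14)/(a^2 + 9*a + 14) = (a - 2)/(a + 2)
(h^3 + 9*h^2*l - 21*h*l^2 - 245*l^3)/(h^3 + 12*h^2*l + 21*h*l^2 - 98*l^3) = (h - 5*l)/(h - 2*l)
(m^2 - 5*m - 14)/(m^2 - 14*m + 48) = (m^2 - 5*m - 14)/(m^2 - 14*m + 48)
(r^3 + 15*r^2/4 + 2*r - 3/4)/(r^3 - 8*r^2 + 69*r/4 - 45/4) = (4*r^3 + 15*r^2 + 8*r - 3)/(4*r^3 - 32*r^2 + 69*r - 45)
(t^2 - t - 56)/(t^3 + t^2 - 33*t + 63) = (t - 8)/(t^2 - 6*t + 9)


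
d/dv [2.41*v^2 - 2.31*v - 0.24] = 4.82*v - 2.31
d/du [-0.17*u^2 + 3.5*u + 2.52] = 3.5 - 0.34*u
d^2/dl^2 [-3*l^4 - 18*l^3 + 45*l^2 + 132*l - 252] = -36*l^2 - 108*l + 90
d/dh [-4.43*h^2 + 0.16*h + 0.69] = 0.16 - 8.86*h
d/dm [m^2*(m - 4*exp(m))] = m*(-4*m*exp(m) + 3*m - 8*exp(m))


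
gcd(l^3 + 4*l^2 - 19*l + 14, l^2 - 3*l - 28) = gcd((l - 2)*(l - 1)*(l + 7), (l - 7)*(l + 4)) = 1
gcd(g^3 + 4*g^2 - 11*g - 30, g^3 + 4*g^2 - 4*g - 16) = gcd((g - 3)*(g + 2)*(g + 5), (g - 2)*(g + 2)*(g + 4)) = g + 2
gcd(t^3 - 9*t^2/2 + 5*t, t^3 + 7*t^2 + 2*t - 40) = t - 2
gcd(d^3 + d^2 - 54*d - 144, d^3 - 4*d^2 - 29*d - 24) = d^2 - 5*d - 24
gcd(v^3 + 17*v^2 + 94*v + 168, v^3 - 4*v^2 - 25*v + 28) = v + 4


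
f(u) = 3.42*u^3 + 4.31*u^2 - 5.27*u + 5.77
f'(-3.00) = 61.21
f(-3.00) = -31.97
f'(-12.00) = 1368.73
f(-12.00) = -5220.11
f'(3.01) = 113.63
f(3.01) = 122.22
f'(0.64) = 4.45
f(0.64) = 5.06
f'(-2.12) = 22.57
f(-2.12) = 3.73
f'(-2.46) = 35.61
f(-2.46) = -6.10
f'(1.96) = 51.04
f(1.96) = 37.75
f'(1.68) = 38.17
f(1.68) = 25.30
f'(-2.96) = 59.11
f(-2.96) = -29.56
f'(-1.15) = -1.61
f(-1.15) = 12.33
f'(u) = 10.26*u^2 + 8.62*u - 5.27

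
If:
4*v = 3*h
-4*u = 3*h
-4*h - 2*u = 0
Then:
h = 0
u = 0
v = 0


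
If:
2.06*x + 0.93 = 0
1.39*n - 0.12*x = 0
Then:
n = -0.04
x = -0.45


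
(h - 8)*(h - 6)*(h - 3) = h^3 - 17*h^2 + 90*h - 144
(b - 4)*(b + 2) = b^2 - 2*b - 8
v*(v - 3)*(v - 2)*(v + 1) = v^4 - 4*v^3 + v^2 + 6*v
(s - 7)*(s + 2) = s^2 - 5*s - 14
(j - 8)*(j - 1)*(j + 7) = j^3 - 2*j^2 - 55*j + 56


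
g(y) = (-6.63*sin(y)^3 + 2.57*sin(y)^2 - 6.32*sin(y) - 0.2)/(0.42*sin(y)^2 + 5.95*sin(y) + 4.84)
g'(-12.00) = -0.65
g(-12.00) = -0.48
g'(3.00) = 0.85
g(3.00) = -0.19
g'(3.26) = 1.93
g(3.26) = 0.14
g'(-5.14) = -0.49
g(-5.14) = -0.83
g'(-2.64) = 10.36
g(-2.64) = 2.01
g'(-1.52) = -6.17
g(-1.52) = -22.36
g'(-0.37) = -5.58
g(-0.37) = 1.00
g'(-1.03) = -13595.84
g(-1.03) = 236.30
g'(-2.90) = 3.18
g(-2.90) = 0.45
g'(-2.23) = 231.72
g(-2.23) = 24.25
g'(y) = (-0.84*sin(y)*cos(y) - 5.95*cos(y))*(-6.63*sin(y)^3 + 2.57*sin(y)^2 - 6.32*sin(y) - 0.2)/(0.42*sin(y)^2 + 5.95*sin(y) + 4.84)^2 + (-19.89*sin(y)^2*cos(y) + 5.14*sin(y)*cos(y) - 6.32*cos(y))/(0.42*sin(y)^2 + 5.95*sin(y) + 4.84)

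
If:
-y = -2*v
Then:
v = y/2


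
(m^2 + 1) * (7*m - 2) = 7*m^3 - 2*m^2 + 7*m - 2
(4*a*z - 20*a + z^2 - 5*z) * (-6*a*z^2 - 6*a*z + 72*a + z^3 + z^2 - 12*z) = -24*a^2*z^3 + 96*a^2*z^2 + 408*a^2*z - 1440*a^2 - 2*a*z^4 + 8*a*z^3 + 34*a*z^2 - 120*a*z + z^5 - 4*z^4 - 17*z^3 + 60*z^2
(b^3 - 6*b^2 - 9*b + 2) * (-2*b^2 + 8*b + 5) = -2*b^5 + 20*b^4 - 25*b^3 - 106*b^2 - 29*b + 10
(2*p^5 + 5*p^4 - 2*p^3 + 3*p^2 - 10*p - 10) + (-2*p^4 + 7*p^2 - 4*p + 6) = 2*p^5 + 3*p^4 - 2*p^3 + 10*p^2 - 14*p - 4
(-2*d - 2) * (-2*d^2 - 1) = 4*d^3 + 4*d^2 + 2*d + 2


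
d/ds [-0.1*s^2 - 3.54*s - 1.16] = -0.2*s - 3.54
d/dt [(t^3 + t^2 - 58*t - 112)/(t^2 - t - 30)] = (t^4 - 2*t^3 - 33*t^2 + 164*t + 1628)/(t^4 - 2*t^3 - 59*t^2 + 60*t + 900)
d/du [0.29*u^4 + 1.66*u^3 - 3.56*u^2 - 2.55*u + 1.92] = 1.16*u^3 + 4.98*u^2 - 7.12*u - 2.55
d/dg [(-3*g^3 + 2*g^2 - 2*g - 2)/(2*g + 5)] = (-12*g^3 - 41*g^2 + 20*g - 6)/(4*g^2 + 20*g + 25)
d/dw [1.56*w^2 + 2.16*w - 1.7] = 3.12*w + 2.16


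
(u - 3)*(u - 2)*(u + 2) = u^3 - 3*u^2 - 4*u + 12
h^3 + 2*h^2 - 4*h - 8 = (h - 2)*(h + 2)^2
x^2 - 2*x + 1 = (x - 1)^2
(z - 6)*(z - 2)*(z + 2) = z^3 - 6*z^2 - 4*z + 24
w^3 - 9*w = w*(w - 3)*(w + 3)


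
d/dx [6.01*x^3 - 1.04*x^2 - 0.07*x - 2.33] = 18.03*x^2 - 2.08*x - 0.07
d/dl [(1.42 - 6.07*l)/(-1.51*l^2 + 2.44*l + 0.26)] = (-9.1657*l^2 + 4.2884*l - 5.043)/(2.2801*l^4 - 7.3688*l^3 + 5.1684*l^2 + 1.2688*l + 0.0676)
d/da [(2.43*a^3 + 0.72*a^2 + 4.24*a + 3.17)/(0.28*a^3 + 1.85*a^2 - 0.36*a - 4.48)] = (4.2939*a^4 - 4.124*a^3 - 43.4252*a^2 - 18.1802*a - 17.854)/(0.0784*a^6 + 1.036*a^5 + 3.2209*a^4 - 3.8408*a^3 - 16.4464*a^2 + 3.2256*a + 20.0704)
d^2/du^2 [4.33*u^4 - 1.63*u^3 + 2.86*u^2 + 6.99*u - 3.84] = 51.96*u^2 - 9.78*u + 5.72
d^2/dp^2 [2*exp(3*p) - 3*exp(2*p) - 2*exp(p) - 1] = (18*exp(2*p) - 12*exp(p) - 2)*exp(p)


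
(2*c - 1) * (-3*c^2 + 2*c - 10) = -6*c^3 + 7*c^2 - 22*c + 10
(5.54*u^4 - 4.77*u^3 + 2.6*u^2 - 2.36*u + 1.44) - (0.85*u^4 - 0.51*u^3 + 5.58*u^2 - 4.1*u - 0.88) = 4.69*u^4 - 4.26*u^3 - 2.98*u^2 + 1.74*u + 2.32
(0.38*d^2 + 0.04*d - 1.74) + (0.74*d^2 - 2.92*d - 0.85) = 1.12*d^2 - 2.88*d - 2.59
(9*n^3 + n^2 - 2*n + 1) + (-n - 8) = 9*n^3 + n^2 - 3*n - 7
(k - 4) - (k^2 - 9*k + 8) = -k^2 + 10*k - 12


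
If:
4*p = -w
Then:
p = -w/4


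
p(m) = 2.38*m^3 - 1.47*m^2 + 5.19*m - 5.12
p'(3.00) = 60.63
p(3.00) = 61.48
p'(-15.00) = 1655.79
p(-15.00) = -8446.22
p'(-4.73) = 178.84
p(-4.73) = -314.42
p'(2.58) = 45.13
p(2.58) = 39.36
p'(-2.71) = 65.59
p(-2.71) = -77.35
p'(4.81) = 156.24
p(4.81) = 250.69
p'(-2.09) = 42.52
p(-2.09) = -44.12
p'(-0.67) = 10.36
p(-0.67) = -9.97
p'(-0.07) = 5.43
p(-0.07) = -5.49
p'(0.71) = 6.70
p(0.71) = -1.32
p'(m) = 7.14*m^2 - 2.94*m + 5.19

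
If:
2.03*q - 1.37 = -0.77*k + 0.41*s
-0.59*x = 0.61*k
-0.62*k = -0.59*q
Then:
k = -0.967213114754098*x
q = -1.01639344262295*x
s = -6.84886045581767*x - 3.34146341463415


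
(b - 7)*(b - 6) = b^2 - 13*b + 42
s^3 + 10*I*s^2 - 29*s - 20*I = (s + I)*(s + 4*I)*(s + 5*I)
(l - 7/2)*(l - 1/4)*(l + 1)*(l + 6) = l^4 + 13*l^3/4 - 155*l^2/8 - 131*l/8 + 21/4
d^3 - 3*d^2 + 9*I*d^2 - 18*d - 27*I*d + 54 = (d - 3)*(d + 3*I)*(d + 6*I)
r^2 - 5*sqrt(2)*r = r*(r - 5*sqrt(2))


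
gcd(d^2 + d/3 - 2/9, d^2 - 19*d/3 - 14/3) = d + 2/3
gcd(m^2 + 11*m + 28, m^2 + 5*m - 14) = m + 7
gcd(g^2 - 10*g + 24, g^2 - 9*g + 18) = g - 6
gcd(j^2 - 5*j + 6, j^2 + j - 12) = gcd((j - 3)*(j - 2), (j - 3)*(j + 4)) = j - 3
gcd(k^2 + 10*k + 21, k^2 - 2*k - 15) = k + 3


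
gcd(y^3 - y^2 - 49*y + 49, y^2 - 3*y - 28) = y - 7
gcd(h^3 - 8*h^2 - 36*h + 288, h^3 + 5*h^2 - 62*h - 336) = h^2 - 2*h - 48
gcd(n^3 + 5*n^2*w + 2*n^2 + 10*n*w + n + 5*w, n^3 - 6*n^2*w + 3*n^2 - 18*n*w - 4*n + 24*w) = 1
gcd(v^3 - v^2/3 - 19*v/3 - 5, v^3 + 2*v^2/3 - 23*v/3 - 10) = v^2 - 4*v/3 - 5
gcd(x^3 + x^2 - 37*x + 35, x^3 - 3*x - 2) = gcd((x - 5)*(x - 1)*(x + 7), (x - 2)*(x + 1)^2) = 1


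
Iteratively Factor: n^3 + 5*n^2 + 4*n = (n + 1)*(n^2 + 4*n) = (n + 1)*(n + 4)*(n)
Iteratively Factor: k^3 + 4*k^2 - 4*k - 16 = (k + 2)*(k^2 + 2*k - 8) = (k + 2)*(k + 4)*(k - 2)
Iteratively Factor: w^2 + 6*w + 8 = (w + 2)*(w + 4)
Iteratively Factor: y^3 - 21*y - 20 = (y - 5)*(y^2 + 5*y + 4) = (y - 5)*(y + 1)*(y + 4)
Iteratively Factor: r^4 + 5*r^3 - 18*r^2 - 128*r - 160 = (r - 5)*(r^3 + 10*r^2 + 32*r + 32) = (r - 5)*(r + 2)*(r^2 + 8*r + 16) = (r - 5)*(r + 2)*(r + 4)*(r + 4)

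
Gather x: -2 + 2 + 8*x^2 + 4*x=8*x^2 + 4*x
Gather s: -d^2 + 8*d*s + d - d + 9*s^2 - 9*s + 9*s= -d^2 + 8*d*s + 9*s^2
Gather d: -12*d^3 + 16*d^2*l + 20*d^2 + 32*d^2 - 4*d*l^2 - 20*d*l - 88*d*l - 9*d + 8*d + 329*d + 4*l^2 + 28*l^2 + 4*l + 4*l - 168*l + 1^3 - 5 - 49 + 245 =-12*d^3 + d^2*(16*l + 52) + d*(-4*l^2 - 108*l + 328) + 32*l^2 - 160*l + 192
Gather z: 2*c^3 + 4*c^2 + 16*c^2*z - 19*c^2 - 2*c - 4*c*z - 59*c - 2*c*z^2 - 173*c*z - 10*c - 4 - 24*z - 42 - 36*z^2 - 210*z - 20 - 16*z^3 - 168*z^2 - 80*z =2*c^3 - 15*c^2 - 71*c - 16*z^3 + z^2*(-2*c - 204) + z*(16*c^2 - 177*c - 314) - 66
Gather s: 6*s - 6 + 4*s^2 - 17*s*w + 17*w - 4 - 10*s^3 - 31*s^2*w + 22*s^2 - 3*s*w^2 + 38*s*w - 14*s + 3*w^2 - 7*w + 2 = -10*s^3 + s^2*(26 - 31*w) + s*(-3*w^2 + 21*w - 8) + 3*w^2 + 10*w - 8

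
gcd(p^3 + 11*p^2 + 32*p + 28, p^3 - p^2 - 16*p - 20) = p^2 + 4*p + 4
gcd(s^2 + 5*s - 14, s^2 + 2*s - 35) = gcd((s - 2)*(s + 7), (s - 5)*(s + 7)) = s + 7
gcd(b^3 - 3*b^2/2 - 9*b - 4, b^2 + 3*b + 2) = b + 2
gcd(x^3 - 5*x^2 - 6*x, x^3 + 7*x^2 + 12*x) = x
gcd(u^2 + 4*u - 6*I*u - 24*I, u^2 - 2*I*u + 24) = u - 6*I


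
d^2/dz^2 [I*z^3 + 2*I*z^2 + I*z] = I*(6*z + 4)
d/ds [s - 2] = 1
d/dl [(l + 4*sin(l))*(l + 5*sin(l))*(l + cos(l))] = -(l + 4*sin(l))*(l + 5*sin(l))*(sin(l) - 1) + (l + 4*sin(l))*(l + cos(l))*(5*cos(l) + 1) + (l + 5*sin(l))*(l + cos(l))*(4*cos(l) + 1)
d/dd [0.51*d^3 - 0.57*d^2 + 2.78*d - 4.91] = 1.53*d^2 - 1.14*d + 2.78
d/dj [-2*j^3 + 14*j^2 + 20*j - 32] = -6*j^2 + 28*j + 20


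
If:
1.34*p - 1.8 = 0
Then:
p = 1.34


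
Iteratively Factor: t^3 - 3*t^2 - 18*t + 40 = (t + 4)*(t^2 - 7*t + 10) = (t - 2)*(t + 4)*(t - 5)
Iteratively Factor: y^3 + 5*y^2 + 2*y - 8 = (y + 2)*(y^2 + 3*y - 4) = (y + 2)*(y + 4)*(y - 1)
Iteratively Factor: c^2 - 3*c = (c - 3)*(c)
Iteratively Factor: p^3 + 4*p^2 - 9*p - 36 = (p + 3)*(p^2 + p - 12) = (p - 3)*(p + 3)*(p + 4)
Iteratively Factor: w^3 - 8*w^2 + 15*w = (w - 3)*(w^2 - 5*w) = w*(w - 3)*(w - 5)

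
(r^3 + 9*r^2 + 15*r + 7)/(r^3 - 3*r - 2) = (r + 7)/(r - 2)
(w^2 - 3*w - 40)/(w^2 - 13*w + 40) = (w + 5)/(w - 5)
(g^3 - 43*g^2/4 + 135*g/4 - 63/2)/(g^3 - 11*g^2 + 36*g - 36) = (g - 7/4)/(g - 2)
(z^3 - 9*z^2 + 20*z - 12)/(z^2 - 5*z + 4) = (z^2 - 8*z + 12)/(z - 4)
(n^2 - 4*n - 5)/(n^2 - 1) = (n - 5)/(n - 1)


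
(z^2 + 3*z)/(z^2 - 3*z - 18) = z/(z - 6)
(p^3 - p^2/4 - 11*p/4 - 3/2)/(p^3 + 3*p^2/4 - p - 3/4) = (p - 2)/(p - 1)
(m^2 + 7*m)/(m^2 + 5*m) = (m + 7)/(m + 5)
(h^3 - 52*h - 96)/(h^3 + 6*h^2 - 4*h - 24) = (h - 8)/(h - 2)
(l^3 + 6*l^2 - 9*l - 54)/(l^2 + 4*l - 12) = (l^2 - 9)/(l - 2)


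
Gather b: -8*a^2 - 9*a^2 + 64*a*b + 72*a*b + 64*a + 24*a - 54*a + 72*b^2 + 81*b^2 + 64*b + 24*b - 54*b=-17*a^2 + 34*a + 153*b^2 + b*(136*a + 34)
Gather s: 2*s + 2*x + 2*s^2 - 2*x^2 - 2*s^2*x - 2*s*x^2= s^2*(2 - 2*x) + s*(2 - 2*x^2) - 2*x^2 + 2*x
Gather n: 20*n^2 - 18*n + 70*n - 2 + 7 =20*n^2 + 52*n + 5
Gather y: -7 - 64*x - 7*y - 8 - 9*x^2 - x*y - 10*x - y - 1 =-9*x^2 - 74*x + y*(-x - 8) - 16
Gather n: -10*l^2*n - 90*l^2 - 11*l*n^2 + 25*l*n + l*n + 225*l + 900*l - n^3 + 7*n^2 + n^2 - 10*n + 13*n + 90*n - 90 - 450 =-90*l^2 + 1125*l - n^3 + n^2*(8 - 11*l) + n*(-10*l^2 + 26*l + 93) - 540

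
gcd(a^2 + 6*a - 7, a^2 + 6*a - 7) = a^2 + 6*a - 7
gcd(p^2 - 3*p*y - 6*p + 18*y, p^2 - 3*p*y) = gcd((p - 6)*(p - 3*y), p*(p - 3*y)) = -p + 3*y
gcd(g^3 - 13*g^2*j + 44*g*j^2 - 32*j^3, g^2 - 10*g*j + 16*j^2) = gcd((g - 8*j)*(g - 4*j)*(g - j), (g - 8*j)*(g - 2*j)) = g - 8*j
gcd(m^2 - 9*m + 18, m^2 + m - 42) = m - 6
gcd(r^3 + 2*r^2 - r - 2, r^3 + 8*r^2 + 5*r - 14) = r^2 + r - 2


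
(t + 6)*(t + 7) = t^2 + 13*t + 42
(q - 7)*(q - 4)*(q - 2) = q^3 - 13*q^2 + 50*q - 56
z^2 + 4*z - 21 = (z - 3)*(z + 7)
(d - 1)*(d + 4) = d^2 + 3*d - 4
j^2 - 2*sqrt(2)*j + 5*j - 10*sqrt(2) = (j + 5)*(j - 2*sqrt(2))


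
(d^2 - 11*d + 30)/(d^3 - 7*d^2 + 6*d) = (d - 5)/(d*(d - 1))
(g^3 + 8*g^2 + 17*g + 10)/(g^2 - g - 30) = (g^2 + 3*g + 2)/(g - 6)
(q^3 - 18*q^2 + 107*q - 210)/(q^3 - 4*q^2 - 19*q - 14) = (q^2 - 11*q + 30)/(q^2 + 3*q + 2)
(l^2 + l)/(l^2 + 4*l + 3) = l/(l + 3)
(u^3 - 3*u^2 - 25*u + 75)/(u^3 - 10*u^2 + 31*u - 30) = (u + 5)/(u - 2)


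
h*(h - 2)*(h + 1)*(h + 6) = h^4 + 5*h^3 - 8*h^2 - 12*h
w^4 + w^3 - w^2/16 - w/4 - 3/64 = (w - 1/2)*(w + 1/4)*(w + 1/2)*(w + 3/4)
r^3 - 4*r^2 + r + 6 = (r - 3)*(r - 2)*(r + 1)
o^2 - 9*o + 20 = (o - 5)*(o - 4)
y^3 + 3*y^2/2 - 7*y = y*(y - 2)*(y + 7/2)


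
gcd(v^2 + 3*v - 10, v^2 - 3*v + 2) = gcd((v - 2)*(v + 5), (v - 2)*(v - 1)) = v - 2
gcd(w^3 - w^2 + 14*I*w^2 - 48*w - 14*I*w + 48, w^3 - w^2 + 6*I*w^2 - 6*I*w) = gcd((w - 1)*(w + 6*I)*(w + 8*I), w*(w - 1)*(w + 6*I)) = w^2 + w*(-1 + 6*I) - 6*I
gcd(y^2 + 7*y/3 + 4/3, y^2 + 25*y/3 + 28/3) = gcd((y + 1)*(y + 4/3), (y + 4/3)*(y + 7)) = y + 4/3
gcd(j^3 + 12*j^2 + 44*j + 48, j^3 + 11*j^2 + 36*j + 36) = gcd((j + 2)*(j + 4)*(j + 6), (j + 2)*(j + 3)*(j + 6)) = j^2 + 8*j + 12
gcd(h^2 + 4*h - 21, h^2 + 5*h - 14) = h + 7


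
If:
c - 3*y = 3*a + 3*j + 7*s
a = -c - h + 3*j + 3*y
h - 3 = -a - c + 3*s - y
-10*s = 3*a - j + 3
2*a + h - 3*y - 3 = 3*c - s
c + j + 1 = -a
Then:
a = 12/31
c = -32/31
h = 50/31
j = -11/31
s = -14/31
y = 21/31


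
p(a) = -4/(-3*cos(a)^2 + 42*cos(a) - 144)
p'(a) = -4*(-6*sin(a)*cos(a) + 42*sin(a))/(-3*cos(a)^2 + 42*cos(a) - 144)^2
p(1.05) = 0.03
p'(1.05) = -0.01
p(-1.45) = 0.03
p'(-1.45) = 0.01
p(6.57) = 0.04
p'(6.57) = -0.00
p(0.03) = 0.04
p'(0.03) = -0.00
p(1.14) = 0.03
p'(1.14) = -0.01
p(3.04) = 0.02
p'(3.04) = -0.00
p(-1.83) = 0.03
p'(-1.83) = 0.01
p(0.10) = 0.04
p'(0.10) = -0.00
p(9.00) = 0.02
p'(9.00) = 0.00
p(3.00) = 0.02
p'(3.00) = 0.00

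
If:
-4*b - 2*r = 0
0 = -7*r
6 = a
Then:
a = 6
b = 0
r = 0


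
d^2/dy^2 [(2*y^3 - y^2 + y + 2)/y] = 4 + 4/y^3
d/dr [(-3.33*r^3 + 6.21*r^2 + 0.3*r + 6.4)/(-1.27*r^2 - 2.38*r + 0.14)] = (4.2291*r^4 + 15.8508*r^3 - 15.7974*r^2 + 17.9948*r + 15.274)/(1.6129*r^4 + 6.0452*r^3 + 5.3088*r^2 - 0.6664*r + 0.0196)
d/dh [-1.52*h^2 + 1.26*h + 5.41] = 1.26 - 3.04*h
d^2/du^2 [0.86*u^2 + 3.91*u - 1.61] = 1.72000000000000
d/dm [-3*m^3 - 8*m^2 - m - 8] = -9*m^2 - 16*m - 1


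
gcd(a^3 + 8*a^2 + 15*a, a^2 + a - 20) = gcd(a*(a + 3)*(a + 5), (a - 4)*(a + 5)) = a + 5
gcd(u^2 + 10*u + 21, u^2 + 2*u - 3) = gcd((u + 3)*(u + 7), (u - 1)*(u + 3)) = u + 3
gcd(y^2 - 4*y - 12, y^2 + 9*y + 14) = y + 2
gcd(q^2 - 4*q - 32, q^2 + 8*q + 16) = q + 4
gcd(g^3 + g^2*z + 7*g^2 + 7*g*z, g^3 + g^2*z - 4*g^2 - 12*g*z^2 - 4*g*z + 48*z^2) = 1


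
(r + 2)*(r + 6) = r^2 + 8*r + 12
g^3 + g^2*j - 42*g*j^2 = g*(g - 6*j)*(g + 7*j)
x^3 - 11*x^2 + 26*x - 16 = (x - 8)*(x - 2)*(x - 1)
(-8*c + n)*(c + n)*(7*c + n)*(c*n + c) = -56*c^4*n - 56*c^4 - 57*c^3*n^2 - 57*c^3*n + c*n^4 + c*n^3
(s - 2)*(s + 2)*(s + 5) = s^3 + 5*s^2 - 4*s - 20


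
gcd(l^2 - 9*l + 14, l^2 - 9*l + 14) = l^2 - 9*l + 14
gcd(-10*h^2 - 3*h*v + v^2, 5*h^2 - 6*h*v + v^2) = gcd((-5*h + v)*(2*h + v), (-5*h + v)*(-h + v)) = -5*h + v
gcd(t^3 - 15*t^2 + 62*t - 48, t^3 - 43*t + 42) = t^2 - 7*t + 6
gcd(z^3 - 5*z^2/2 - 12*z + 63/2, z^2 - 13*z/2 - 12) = 1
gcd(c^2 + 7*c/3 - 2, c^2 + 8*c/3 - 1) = c + 3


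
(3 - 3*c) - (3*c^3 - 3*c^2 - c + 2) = -3*c^3 + 3*c^2 - 2*c + 1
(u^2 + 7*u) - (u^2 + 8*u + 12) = -u - 12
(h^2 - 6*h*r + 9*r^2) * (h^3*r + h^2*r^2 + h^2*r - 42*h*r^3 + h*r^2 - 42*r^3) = h^5*r - 5*h^4*r^2 + h^4*r - 39*h^3*r^3 - 5*h^3*r^2 + 261*h^2*r^4 - 39*h^2*r^3 - 378*h*r^5 + 261*h*r^4 - 378*r^5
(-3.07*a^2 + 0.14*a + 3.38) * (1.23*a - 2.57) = -3.7761*a^3 + 8.0621*a^2 + 3.7976*a - 8.6866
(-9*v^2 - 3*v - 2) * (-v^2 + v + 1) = 9*v^4 - 6*v^3 - 10*v^2 - 5*v - 2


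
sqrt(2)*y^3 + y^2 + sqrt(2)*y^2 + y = y*(y + 1)*(sqrt(2)*y + 1)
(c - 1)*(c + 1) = c^2 - 1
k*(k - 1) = k^2 - k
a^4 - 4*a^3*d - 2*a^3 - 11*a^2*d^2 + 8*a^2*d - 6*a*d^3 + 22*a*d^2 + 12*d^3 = (a - 2)*(a - 6*d)*(a + d)^2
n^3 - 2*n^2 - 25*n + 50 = (n - 5)*(n - 2)*(n + 5)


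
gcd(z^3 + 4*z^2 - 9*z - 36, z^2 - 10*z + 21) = z - 3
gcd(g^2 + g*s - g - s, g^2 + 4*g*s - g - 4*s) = g - 1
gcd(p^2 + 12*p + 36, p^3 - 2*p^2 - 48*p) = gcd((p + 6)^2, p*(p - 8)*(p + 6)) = p + 6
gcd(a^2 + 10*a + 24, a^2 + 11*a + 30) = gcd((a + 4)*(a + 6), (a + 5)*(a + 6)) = a + 6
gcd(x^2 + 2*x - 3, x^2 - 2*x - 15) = x + 3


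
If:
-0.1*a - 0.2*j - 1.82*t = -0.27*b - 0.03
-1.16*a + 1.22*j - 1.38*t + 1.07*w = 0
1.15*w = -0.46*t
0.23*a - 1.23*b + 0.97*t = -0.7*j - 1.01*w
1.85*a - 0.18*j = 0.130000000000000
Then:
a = 0.08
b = 0.07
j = 0.09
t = 0.01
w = -0.01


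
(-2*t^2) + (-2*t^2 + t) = -4*t^2 + t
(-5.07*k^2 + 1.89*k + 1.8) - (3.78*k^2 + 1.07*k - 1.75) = -8.85*k^2 + 0.82*k + 3.55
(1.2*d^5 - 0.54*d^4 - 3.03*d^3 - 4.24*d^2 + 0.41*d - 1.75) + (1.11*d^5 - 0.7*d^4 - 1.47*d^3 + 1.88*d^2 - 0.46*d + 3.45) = 2.31*d^5 - 1.24*d^4 - 4.5*d^3 - 2.36*d^2 - 0.05*d + 1.7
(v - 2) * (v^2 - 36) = v^3 - 2*v^2 - 36*v + 72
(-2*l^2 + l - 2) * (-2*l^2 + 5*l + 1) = 4*l^4 - 12*l^3 + 7*l^2 - 9*l - 2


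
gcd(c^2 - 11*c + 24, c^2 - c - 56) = c - 8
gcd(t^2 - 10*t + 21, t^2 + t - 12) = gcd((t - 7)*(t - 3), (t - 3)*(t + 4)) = t - 3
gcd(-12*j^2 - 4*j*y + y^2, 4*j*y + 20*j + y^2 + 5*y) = 1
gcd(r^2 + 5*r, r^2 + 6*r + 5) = r + 5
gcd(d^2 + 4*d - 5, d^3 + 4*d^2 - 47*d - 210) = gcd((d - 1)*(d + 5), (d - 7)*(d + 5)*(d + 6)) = d + 5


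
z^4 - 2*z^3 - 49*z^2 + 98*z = z*(z - 7)*(z - 2)*(z + 7)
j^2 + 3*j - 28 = (j - 4)*(j + 7)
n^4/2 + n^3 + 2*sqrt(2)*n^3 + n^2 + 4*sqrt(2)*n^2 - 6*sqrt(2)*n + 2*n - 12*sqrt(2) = (n/2 + 1)*(n - sqrt(2))*(n + 2*sqrt(2))*(n + 3*sqrt(2))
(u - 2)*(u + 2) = u^2 - 4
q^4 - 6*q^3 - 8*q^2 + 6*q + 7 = (q - 7)*(q - 1)*(q + 1)^2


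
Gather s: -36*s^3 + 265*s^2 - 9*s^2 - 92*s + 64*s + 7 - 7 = -36*s^3 + 256*s^2 - 28*s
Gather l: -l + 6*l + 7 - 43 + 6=5*l - 30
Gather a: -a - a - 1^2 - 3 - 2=-2*a - 6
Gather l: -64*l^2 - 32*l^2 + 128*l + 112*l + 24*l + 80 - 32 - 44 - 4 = -96*l^2 + 264*l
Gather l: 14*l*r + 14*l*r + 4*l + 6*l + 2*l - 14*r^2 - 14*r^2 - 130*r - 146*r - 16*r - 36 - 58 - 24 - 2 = l*(28*r + 12) - 28*r^2 - 292*r - 120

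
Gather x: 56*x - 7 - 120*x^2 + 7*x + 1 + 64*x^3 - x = 64*x^3 - 120*x^2 + 62*x - 6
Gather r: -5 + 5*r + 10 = 5*r + 5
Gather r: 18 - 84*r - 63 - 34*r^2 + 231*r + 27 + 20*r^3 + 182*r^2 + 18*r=20*r^3 + 148*r^2 + 165*r - 18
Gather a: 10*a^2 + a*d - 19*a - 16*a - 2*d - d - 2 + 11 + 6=10*a^2 + a*(d - 35) - 3*d + 15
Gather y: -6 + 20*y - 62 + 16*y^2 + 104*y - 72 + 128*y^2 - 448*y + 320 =144*y^2 - 324*y + 180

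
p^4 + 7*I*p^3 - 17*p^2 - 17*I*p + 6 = (p + I)^2*(p + 2*I)*(p + 3*I)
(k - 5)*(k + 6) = k^2 + k - 30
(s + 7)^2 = s^2 + 14*s + 49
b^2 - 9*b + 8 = (b - 8)*(b - 1)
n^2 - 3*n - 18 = (n - 6)*(n + 3)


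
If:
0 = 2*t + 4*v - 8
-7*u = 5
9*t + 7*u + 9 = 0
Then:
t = -4/9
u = -5/7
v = 20/9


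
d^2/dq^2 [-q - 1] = 0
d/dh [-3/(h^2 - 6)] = 6*h/(h^2 - 6)^2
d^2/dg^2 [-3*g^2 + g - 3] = -6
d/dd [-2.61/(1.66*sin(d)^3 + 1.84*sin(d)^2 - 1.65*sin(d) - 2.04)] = (12.9978*sin(d)^2 + 9.6048*sin(d) - 4.3065)*cos(d)/(1.66*sin(d)^3 + 1.84*sin(d)^2 - 1.65*sin(d) - 2.04)^2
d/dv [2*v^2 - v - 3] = 4*v - 1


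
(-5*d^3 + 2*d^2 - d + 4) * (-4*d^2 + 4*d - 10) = 20*d^5 - 28*d^4 + 62*d^3 - 40*d^2 + 26*d - 40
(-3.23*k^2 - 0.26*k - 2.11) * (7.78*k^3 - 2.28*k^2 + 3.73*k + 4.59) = -25.1294*k^5 + 5.3416*k^4 - 27.8709*k^3 - 10.9847*k^2 - 9.0637*k - 9.6849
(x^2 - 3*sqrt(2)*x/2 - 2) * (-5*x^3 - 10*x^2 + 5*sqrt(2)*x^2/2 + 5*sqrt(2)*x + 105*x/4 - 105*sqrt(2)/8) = -5*x^5 - 10*x^4 + 10*sqrt(2)*x^4 + 20*sqrt(2)*x^3 + 115*x^3/4 - 115*sqrt(2)*x^2/2 + 5*x^2 - 10*sqrt(2)*x - 105*x/8 + 105*sqrt(2)/4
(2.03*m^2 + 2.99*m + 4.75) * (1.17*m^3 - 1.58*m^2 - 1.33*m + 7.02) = 2.3751*m^5 + 0.2909*m^4 - 1.8666*m^3 + 2.7689*m^2 + 14.6723*m + 33.345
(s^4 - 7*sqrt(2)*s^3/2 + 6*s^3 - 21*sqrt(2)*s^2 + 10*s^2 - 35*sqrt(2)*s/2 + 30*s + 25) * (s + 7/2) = s^5 - 7*sqrt(2)*s^4/2 + 19*s^4/2 - 133*sqrt(2)*s^3/4 + 31*s^3 - 91*sqrt(2)*s^2 + 65*s^2 - 245*sqrt(2)*s/4 + 130*s + 175/2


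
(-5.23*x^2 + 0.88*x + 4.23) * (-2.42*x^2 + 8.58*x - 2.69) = 12.6566*x^4 - 47.003*x^3 + 11.3825*x^2 + 33.9262*x - 11.3787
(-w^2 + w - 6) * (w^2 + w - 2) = -w^4 - 3*w^2 - 8*w + 12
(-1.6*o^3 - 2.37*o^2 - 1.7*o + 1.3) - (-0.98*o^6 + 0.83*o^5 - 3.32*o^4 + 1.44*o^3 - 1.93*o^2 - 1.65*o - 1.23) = 0.98*o^6 - 0.83*o^5 + 3.32*o^4 - 3.04*o^3 - 0.44*o^2 - 0.05*o + 2.53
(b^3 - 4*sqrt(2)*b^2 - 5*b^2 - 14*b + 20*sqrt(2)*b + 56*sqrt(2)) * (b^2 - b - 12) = b^5 - 6*b^4 - 4*sqrt(2)*b^4 - 21*b^3 + 24*sqrt(2)*b^3 + 74*b^2 + 84*sqrt(2)*b^2 - 296*sqrt(2)*b + 168*b - 672*sqrt(2)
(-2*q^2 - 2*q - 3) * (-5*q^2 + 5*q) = 10*q^4 + 5*q^2 - 15*q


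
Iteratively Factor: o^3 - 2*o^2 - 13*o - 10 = (o - 5)*(o^2 + 3*o + 2) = (o - 5)*(o + 2)*(o + 1)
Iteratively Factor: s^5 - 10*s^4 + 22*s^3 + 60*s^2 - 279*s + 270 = (s + 3)*(s^4 - 13*s^3 + 61*s^2 - 123*s + 90) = (s - 3)*(s + 3)*(s^3 - 10*s^2 + 31*s - 30) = (s - 3)*(s - 2)*(s + 3)*(s^2 - 8*s + 15) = (s - 3)^2*(s - 2)*(s + 3)*(s - 5)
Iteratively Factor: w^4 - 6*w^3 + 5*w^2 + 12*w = (w + 1)*(w^3 - 7*w^2 + 12*w) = (w - 3)*(w + 1)*(w^2 - 4*w) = w*(w - 3)*(w + 1)*(w - 4)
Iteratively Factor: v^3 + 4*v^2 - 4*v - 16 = (v - 2)*(v^2 + 6*v + 8) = (v - 2)*(v + 2)*(v + 4)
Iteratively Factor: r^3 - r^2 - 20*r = (r + 4)*(r^2 - 5*r) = r*(r + 4)*(r - 5)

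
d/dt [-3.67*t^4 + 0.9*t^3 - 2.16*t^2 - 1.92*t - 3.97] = -14.68*t^3 + 2.7*t^2 - 4.32*t - 1.92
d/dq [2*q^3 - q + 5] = 6*q^2 - 1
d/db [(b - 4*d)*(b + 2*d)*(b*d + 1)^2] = (b*d + 1)*(2*d*(b - 4*d)*(b + 2*d) + (b - 4*d)*(b*d + 1) + (b + 2*d)*(b*d + 1))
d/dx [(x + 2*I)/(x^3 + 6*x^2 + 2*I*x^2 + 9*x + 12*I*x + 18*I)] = -2/(x^3 + 9*x^2 + 27*x + 27)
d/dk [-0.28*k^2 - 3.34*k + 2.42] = -0.56*k - 3.34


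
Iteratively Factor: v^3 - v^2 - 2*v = (v - 2)*(v^2 + v) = v*(v - 2)*(v + 1)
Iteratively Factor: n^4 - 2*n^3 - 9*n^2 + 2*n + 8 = (n + 1)*(n^3 - 3*n^2 - 6*n + 8) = (n - 4)*(n + 1)*(n^2 + n - 2) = (n - 4)*(n - 1)*(n + 1)*(n + 2)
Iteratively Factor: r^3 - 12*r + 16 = (r - 2)*(r^2 + 2*r - 8) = (r - 2)*(r + 4)*(r - 2)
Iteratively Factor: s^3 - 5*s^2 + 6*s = (s - 3)*(s^2 - 2*s) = (s - 3)*(s - 2)*(s)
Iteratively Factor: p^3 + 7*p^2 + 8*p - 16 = (p + 4)*(p^2 + 3*p - 4) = (p - 1)*(p + 4)*(p + 4)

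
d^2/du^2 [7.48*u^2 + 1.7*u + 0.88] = 14.9600000000000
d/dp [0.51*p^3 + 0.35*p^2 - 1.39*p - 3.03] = 1.53*p^2 + 0.7*p - 1.39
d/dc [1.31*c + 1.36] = 1.31000000000000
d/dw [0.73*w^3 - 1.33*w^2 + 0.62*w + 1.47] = 2.19*w^2 - 2.66*w + 0.62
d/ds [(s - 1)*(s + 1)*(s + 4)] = 3*s^2 + 8*s - 1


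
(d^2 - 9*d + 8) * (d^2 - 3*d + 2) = d^4 - 12*d^3 + 37*d^2 - 42*d + 16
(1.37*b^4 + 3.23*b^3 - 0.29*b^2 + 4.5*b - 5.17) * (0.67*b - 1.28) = 0.9179*b^5 + 0.4105*b^4 - 4.3287*b^3 + 3.3862*b^2 - 9.2239*b + 6.6176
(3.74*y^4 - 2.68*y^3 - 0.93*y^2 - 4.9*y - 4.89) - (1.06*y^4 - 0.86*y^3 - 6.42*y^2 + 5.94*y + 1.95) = 2.68*y^4 - 1.82*y^3 + 5.49*y^2 - 10.84*y - 6.84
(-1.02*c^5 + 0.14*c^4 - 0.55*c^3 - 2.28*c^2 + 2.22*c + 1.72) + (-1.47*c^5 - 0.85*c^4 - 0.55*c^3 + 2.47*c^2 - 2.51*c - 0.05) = -2.49*c^5 - 0.71*c^4 - 1.1*c^3 + 0.19*c^2 - 0.29*c + 1.67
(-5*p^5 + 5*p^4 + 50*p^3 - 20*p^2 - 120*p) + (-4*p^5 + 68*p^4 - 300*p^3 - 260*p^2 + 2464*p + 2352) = -9*p^5 + 73*p^4 - 250*p^3 - 280*p^2 + 2344*p + 2352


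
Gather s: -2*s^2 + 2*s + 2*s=-2*s^2 + 4*s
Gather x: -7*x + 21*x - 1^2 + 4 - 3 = 14*x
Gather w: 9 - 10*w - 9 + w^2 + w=w^2 - 9*w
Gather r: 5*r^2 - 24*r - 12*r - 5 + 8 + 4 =5*r^2 - 36*r + 7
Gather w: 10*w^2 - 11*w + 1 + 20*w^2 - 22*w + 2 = 30*w^2 - 33*w + 3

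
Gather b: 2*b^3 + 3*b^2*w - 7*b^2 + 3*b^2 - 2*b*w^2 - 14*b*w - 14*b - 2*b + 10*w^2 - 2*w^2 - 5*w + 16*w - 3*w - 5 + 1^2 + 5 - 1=2*b^3 + b^2*(3*w - 4) + b*(-2*w^2 - 14*w - 16) + 8*w^2 + 8*w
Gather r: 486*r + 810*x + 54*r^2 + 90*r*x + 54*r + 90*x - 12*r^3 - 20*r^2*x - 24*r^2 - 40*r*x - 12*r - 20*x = -12*r^3 + r^2*(30 - 20*x) + r*(50*x + 528) + 880*x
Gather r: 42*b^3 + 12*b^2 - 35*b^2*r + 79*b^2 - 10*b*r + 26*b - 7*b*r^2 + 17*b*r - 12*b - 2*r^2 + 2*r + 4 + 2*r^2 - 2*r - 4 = 42*b^3 + 91*b^2 - 7*b*r^2 + 14*b + r*(-35*b^2 + 7*b)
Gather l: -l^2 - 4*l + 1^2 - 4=-l^2 - 4*l - 3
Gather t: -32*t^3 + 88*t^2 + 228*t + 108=-32*t^3 + 88*t^2 + 228*t + 108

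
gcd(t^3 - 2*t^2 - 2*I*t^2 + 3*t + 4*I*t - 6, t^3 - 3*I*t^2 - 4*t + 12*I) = t^2 + t*(-2 - 3*I) + 6*I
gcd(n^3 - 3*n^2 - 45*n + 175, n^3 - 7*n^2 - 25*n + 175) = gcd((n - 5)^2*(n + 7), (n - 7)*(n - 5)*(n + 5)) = n - 5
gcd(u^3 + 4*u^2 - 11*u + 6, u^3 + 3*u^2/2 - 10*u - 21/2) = 1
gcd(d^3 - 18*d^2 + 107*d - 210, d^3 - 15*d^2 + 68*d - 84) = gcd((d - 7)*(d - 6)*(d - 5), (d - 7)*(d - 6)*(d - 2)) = d^2 - 13*d + 42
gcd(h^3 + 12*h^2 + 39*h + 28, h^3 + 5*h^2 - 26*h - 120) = h + 4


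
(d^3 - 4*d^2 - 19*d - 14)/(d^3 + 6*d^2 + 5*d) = (d^2 - 5*d - 14)/(d*(d + 5))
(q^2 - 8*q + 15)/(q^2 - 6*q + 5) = (q - 3)/(q - 1)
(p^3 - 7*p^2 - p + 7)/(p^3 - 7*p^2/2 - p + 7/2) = 2*(p - 7)/(2*p - 7)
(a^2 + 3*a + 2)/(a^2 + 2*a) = (a + 1)/a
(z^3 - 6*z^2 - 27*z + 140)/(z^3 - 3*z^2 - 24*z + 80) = (z - 7)/(z - 4)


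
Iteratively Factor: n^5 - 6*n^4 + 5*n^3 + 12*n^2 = (n - 3)*(n^4 - 3*n^3 - 4*n^2) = (n - 4)*(n - 3)*(n^3 + n^2) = n*(n - 4)*(n - 3)*(n^2 + n) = n*(n - 4)*(n - 3)*(n + 1)*(n)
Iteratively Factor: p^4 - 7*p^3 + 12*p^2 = (p - 4)*(p^3 - 3*p^2) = p*(p - 4)*(p^2 - 3*p) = p*(p - 4)*(p - 3)*(p)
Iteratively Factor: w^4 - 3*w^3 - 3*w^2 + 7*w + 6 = (w - 2)*(w^3 - w^2 - 5*w - 3) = (w - 3)*(w - 2)*(w^2 + 2*w + 1) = (w - 3)*(w - 2)*(w + 1)*(w + 1)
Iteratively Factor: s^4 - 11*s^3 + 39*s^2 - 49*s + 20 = (s - 1)*(s^3 - 10*s^2 + 29*s - 20) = (s - 5)*(s - 1)*(s^2 - 5*s + 4) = (s - 5)*(s - 4)*(s - 1)*(s - 1)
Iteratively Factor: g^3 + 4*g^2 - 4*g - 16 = (g + 4)*(g^2 - 4) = (g + 2)*(g + 4)*(g - 2)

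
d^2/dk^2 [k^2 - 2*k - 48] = 2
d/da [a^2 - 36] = 2*a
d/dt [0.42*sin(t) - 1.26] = 0.42*cos(t)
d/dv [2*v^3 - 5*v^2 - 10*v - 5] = 6*v^2 - 10*v - 10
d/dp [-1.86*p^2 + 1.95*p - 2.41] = 1.95 - 3.72*p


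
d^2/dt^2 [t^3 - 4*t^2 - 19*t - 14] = 6*t - 8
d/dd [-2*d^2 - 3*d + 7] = -4*d - 3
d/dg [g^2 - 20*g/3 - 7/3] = 2*g - 20/3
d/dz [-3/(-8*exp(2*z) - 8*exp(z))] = 3*(-2*exp(z) - 1)*exp(-z)/(8*(exp(z) + 1)^2)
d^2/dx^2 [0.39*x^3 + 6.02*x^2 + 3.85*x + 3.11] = 2.34*x + 12.04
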